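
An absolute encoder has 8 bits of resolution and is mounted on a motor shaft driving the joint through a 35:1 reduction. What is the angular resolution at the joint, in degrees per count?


counts = 2^8 = 256
effective counts at joint = 256 * 35 = 8960
resolution = 360 / 8960
= 0.0402 deg/count


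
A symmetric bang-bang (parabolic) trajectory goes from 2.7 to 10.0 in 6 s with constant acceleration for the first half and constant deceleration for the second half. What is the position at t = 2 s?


Symmetric rest-to-rest: each phase covers (pf-p0)/2 in time T/2. 0.5*a*(T/2)^2 = (pf-p0)/2 => a = 4*(pf-p0)/T^2
a = 4*(10.0-2.7)/6^2 = 0.8111
t = 2 is in the acceleration phase (t <= T/2).
p = p0 + 0.5*a*t^2 = 2.7 + 0.5*0.8111*2^2
= 4.3222


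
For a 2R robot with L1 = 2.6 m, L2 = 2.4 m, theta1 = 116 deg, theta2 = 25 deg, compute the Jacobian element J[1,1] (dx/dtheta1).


J[1,1] = -L1*sin(t1) - L2*sin(t1+t2)
= -2.6*sin(116) - 2.4*sin(141)
= -3.8472


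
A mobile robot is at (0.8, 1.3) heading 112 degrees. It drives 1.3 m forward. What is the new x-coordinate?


x_new = x0 + d*cos(theta)
= 0.8 + 1.3*cos(112)
= 0.8 + -0.487
= 0.313


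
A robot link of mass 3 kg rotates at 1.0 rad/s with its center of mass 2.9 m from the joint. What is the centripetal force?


F = m * omega^2 * r
= 3 * 1.0^2 * 2.9
= 3 * 1.0 * 2.9
= 8.7 N


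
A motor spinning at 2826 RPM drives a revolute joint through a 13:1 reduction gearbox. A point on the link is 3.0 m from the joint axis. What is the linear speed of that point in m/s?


omega_motor = 2826 * 2*pi/60 = 295.938 rad/s
omega_joint = omega_motor / 13 = 22.7645 rad/s
v = omega_joint * r = 22.7645 * 3.0
= 68.2934 m/s


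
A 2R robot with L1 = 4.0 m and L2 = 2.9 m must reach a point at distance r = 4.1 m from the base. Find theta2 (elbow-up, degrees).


cos(theta2) = (r^2 - L1^2 - L2^2) / (2*L1*L2)
cos(theta2) = (16.81 - 16.0 - 8.41) / 23.2
cos(theta2) = -0.327586
theta2 = 109.1223 degrees


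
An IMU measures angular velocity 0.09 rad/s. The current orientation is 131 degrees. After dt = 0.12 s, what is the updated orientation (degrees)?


delta_theta = w * dt = 0.09 * 0.12 = 0.0108 rad
= 0.6188 deg
theta_new = 131 + 0.6188 = 131.6188 deg


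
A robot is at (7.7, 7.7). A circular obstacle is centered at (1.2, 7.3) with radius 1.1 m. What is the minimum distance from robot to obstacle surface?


center_dist = sqrt((7.7-1.2)^2 + (7.7-7.3)^2)
= sqrt(42.25 + 0.16)
= 6.5123
min_dist = center_dist - radius = 6.5123 - 1.1 = 5.4123 m


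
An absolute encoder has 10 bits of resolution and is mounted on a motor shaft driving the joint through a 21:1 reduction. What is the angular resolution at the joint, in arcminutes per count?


counts = 2^10 = 1024
effective counts at joint = 1024 * 21 = 21504
resolution = 360*60 / 21504
= 1.0045 arcmin/count


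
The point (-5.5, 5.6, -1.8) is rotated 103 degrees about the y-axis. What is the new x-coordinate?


Rotation about y-axis: x' = x*cos(theta) + z*sin(theta)
= -5.5 * -0.225 + -1.8 * 0.9744
= -0.5166


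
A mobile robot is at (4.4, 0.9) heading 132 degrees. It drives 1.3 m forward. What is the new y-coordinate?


y_new = y0 + d*sin(theta)
= 0.9 + 1.3*sin(132)
= 0.9 + 0.9661
= 1.8661


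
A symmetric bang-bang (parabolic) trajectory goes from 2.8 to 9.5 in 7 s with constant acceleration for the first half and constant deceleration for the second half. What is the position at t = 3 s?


Symmetric rest-to-rest: each phase covers (pf-p0)/2 in time T/2. 0.5*a*(T/2)^2 = (pf-p0)/2 => a = 4*(pf-p0)/T^2
a = 4*(9.5-2.8)/7^2 = 0.5469
t = 3 is in the acceleration phase (t <= T/2).
p = p0 + 0.5*a*t^2 = 2.8 + 0.5*0.5469*3^2
= 5.2612


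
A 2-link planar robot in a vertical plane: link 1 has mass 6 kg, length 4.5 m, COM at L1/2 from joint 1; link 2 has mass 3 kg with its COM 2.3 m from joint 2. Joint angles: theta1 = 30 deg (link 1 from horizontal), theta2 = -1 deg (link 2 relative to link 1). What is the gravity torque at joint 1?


Horizontal distance from joint 1 to link-1 COM:
  x_c1 = (L1/2)*cos(t1) = 2.25 * 0.866 = 1.9486 m
Horizontal distance from joint 1 to link-2 COM:
  x_c2 = L1*cos(t1) + Lc2*cos(t1+t2)
       = 4.5*0.866 + 2.3*0.8746 = 5.9087 m
tau1 = m1*g*x_c1 + m2*g*x_c2
     = 6*9.81*1.9486 + 3*9.81*5.9087
     = 114.6921 + 173.8942
     = 288.5863 Nm


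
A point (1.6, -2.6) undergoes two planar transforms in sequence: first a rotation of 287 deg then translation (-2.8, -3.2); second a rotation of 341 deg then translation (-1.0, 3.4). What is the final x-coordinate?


After transform 1:
x1 = cos(287)*1.6 - sin(287)*-2.6 + -2.8 = -4.8186
y1 = sin(287)*1.6 + cos(287)*-2.6 + -3.2 = -5.4903
After transform 2:
x2 = cos(341)*-4.8186 - sin(341)*-5.4903 + -1.0
= -7.3435


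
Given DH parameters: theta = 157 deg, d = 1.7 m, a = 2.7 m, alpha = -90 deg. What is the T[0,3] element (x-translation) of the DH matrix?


T[0,3] = a * cos(theta)
= 2.7 * cos(157 deg)
= 2.7 * -0.9205
= -2.4854


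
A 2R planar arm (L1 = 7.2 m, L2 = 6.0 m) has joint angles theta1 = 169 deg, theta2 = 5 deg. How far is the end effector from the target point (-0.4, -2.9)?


End effector via forward kinematics:
x = L1*cos(t1) + L2*cos(t1+t2) = -13.0348
y = L1*sin(t1) + L2*sin(t1+t2) = 2.001
Distance to target:
d = sqrt((-0.4 - -13.0348)^2 + (-2.9 - 2.001)^2)
= sqrt(159.6394 + 24.0198)
= 13.5521 m


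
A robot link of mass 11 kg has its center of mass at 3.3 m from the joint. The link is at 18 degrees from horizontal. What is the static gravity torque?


tau = m*g*L*cos(angle)
= 11 * 9.81 * 3.3 * cos(18 deg)
= 11 * 9.81 * 3.3 * 0.9511
= 338.6741 Nm


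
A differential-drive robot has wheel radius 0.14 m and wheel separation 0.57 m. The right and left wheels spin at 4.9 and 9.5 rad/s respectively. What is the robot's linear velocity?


vR = r*wR = 0.14*4.9 = 0.686 m/s
vL = r*wL = 0.14*9.5 = 1.33 m/s
v = (vR+vL)/2 = 1.008 m/s
omega = (vR-vL)/L = -1.1298 rad/s
linear velocity = 1.008 m/s


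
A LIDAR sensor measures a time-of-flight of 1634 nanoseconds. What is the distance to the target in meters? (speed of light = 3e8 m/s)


tof = 1634 ns = 1.634e-06 s
dist = c * tof / 2
= 3e8 * 1.634e-06 / 2
= 245.1 m


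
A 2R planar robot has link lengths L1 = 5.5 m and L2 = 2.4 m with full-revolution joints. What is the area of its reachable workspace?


r_max = L1 + L2 = 7.9 m
r_min = |L1 - L2| = 3.1 m
Area = pi*(r_max^2 - r_min^2)
= pi*(62.41 - 9.61)
= pi * 52.8
= 165.8761 m^2


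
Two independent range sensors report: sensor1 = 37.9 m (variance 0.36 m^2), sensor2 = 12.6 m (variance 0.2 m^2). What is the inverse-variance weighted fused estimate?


w1 = (1/var1) / (1/var1 + 1/var2)
   = 2.7778 / (2.7778 + 5.0) = 0.3571
w2 = 1 - w1 = 0.6429
fused = w1*s1 + w2*s2 = 13.5357 + 8.1
= 21.6357 m


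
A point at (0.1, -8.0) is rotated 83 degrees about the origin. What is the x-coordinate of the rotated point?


x' = x*cos(theta) - y*sin(theta)
cos(83 deg) = 0.1219, sin(83 deg) = 0.9925
x' = 0.1 * 0.1219 - -8.0 * 0.9925
= 0.0122 - -7.9404
= 7.9526


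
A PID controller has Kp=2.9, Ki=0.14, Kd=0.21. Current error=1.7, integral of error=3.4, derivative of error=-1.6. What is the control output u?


u = Kp*e + Ki*int(e) + Kd*de/dt
= 2.9*1.7 + 0.14*3.4 + 0.21*(-1.6)
= 4.93 + 0.476 + -0.336
= 5.07


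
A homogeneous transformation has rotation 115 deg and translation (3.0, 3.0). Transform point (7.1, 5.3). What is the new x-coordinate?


x' = cos(theta)*px - sin(theta)*py + tx
= -0.4226*7.1 - 0.9063*5.3 + 3.0
= -4.804


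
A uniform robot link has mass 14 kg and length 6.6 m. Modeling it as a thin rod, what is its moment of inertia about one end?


I = (1/3) * m * L^2
= (1/3) * 14 * 6.6^2
= 0.333333 * 14 * 43.56
= 203.28 kg*m^2


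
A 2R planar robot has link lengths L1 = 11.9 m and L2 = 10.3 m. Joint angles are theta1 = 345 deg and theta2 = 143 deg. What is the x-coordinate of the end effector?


Convert angles to radians: theta1 = 6.0214, theta2 = 2.4958
x = L1*cos(theta1) + L2*cos(theta1+theta2)
x = 11.4945 + -6.3413
x = 5.1532


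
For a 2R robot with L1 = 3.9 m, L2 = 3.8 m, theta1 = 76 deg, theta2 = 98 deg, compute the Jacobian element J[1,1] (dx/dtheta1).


J[1,1] = -L1*sin(t1) - L2*sin(t1+t2)
= -3.9*sin(76) - 3.8*sin(174)
= -4.1814


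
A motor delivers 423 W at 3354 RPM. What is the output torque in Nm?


omega = 3354 * 2*pi/60 = 351.2301 rad/s
tau = P / omega = 423 / 351.2301
= 1.2043 Nm


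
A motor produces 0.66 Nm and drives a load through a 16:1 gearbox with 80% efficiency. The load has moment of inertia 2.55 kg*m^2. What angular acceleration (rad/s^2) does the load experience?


tau_out = tau_motor * N * eta
= 0.66 * 16 * 0.8 = 8.448 Nm
alpha = tau_out / I = 8.448 / 2.55
= 3.3129 rad/s^2


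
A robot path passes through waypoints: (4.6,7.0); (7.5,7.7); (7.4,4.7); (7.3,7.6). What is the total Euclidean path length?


Segment lengths:
  seg1 = sqrt((2.9)^2 + (0.7)^2) = 2.9833
  seg2 = sqrt((-0.1)^2 + (-3.0)^2) = 3.0017
  seg3 = sqrt((-0.1)^2 + (2.9)^2) = 2.9017
Total = 8.8867


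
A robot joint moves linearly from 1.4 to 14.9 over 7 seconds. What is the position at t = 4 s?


s = t/T = 4/7 = 0.5714
p(t) = p0 + (pf-p0)*s
= 1.4 + (14.9 - 1.4) * 0.5714
= 9.1143


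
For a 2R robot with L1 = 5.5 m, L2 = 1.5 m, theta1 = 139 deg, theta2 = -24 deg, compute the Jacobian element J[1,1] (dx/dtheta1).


J[1,1] = -L1*sin(t1) - L2*sin(t1+t2)
= -5.5*sin(139) - 1.5*sin(115)
= -4.9678


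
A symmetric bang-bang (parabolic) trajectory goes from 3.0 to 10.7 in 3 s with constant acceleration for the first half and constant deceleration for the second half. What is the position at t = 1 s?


Symmetric rest-to-rest: each phase covers (pf-p0)/2 in time T/2. 0.5*a*(T/2)^2 = (pf-p0)/2 => a = 4*(pf-p0)/T^2
a = 4*(10.7-3.0)/3^2 = 3.4222
t = 1 is in the acceleration phase (t <= T/2).
p = p0 + 0.5*a*t^2 = 3.0 + 0.5*3.4222*1^2
= 4.7111


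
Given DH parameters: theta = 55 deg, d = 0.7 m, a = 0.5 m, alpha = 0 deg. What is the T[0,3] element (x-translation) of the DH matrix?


T[0,3] = a * cos(theta)
= 0.5 * cos(55 deg)
= 0.5 * 0.5736
= 0.2868


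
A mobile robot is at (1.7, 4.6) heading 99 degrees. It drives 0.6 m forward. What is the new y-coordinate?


y_new = y0 + d*sin(theta)
= 4.6 + 0.6*sin(99)
= 4.6 + 0.5926
= 5.1926


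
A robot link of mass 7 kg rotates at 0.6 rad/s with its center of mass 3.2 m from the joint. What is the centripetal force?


F = m * omega^2 * r
= 7 * 0.6^2 * 3.2
= 7 * 0.36 * 3.2
= 8.064 N


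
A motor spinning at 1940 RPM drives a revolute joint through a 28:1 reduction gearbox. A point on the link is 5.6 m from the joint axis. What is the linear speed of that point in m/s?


omega_motor = 1940 * 2*pi/60 = 203.1563 rad/s
omega_joint = omega_motor / 28 = 7.2556 rad/s
v = omega_joint * r = 7.2556 * 5.6
= 40.6313 m/s


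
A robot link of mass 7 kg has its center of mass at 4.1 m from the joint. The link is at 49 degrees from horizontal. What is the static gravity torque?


tau = m*g*L*cos(angle)
= 7 * 9.81 * 4.1 * cos(49 deg)
= 7 * 9.81 * 4.1 * 0.6561
= 184.7115 Nm


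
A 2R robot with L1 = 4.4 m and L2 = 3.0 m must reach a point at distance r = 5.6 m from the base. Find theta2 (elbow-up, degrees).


cos(theta2) = (r^2 - L1^2 - L2^2) / (2*L1*L2)
cos(theta2) = (31.36 - 19.36 - 9.0) / 26.4
cos(theta2) = 0.113636
theta2 = 83.475 degrees


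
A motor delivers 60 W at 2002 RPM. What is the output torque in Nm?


omega = 2002 * 2*pi/60 = 209.6489 rad/s
tau = P / omega = 60 / 209.6489
= 0.2862 Nm


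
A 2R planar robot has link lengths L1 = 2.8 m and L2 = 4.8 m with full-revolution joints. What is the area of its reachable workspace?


r_max = L1 + L2 = 7.6 m
r_min = |L1 - L2| = 2.0 m
Area = pi*(r_max^2 - r_min^2)
= pi*(57.76 - 4.0)
= pi * 53.76
= 168.892 m^2


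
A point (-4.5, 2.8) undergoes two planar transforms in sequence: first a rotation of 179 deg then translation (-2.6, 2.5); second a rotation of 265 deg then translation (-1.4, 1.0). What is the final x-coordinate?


After transform 1:
x1 = cos(179)*-4.5 - sin(179)*2.8 + -2.6 = 1.8504
y1 = sin(179)*-4.5 + cos(179)*2.8 + 2.5 = -0.3781
After transform 2:
x2 = cos(265)*1.8504 - sin(265)*-0.3781 + -1.4
= -1.9379


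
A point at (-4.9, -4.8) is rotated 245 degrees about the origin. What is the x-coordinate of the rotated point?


x' = x*cos(theta) - y*sin(theta)
cos(245 deg) = -0.4226, sin(245 deg) = -0.9063
x' = -4.9 * -0.4226 - -4.8 * -0.9063
= 2.0708 - 4.3503
= -2.2794


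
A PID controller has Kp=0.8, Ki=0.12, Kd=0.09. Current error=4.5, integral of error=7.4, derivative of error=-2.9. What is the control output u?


u = Kp*e + Ki*int(e) + Kd*de/dt
= 0.8*4.5 + 0.12*7.4 + 0.09*(-2.9)
= 3.6 + 0.888 + -0.261
= 4.227


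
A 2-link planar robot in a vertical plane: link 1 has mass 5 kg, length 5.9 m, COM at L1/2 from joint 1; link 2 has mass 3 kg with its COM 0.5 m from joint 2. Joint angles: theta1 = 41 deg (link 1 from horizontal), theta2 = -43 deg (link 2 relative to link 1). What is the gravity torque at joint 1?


Horizontal distance from joint 1 to link-1 COM:
  x_c1 = (L1/2)*cos(t1) = 2.95 * 0.7547 = 2.2264 m
Horizontal distance from joint 1 to link-2 COM:
  x_c2 = L1*cos(t1) + Lc2*cos(t1+t2)
       = 5.9*0.7547 + 0.5*0.9994 = 4.9525 m
tau1 = m1*g*x_c1 + m2*g*x_c2
     = 5*9.81*2.2264 + 3*9.81*4.9525
     = 109.2046 + 145.7515
     = 254.9561 Nm


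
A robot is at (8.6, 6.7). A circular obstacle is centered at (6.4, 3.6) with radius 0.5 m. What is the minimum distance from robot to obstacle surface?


center_dist = sqrt((8.6-6.4)^2 + (6.7-3.6)^2)
= sqrt(4.84 + 9.61)
= 3.8013
min_dist = center_dist - radius = 3.8013 - 0.5 = 3.3013 m


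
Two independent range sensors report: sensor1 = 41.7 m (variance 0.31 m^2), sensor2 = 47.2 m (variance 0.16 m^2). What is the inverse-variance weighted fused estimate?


w1 = (1/var1) / (1/var1 + 1/var2)
   = 3.2258 / (3.2258 + 6.25) = 0.3404
w2 = 1 - w1 = 0.6596
fused = w1*s1 + w2*s2 = 14.1957 + 31.1319
= 45.3277 m


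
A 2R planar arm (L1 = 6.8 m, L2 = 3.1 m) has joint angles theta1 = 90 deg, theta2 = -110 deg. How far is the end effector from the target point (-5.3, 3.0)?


End effector via forward kinematics:
x = L1*cos(t1) + L2*cos(t1+t2) = 2.913
y = L1*sin(t1) + L2*sin(t1+t2) = 5.7397
Distance to target:
d = sqrt((-5.3 - 2.913)^2 + (3.0 - 5.7397)^2)
= sqrt(67.4541 + 7.5062)
= 8.658 m


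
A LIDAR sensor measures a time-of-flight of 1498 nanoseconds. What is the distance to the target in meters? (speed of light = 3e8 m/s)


tof = 1498 ns = 1.498e-06 s
dist = c * tof / 2
= 3e8 * 1.498e-06 / 2
= 224.7 m


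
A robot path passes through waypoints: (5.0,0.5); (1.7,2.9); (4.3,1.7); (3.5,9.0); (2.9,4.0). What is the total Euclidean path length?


Segment lengths:
  seg1 = sqrt((-3.3)^2 + (2.4)^2) = 4.0804
  seg2 = sqrt((2.6)^2 + (-1.2)^2) = 2.8636
  seg3 = sqrt((-0.8)^2 + (7.3)^2) = 7.3437
  seg4 = sqrt((-0.6)^2 + (-5.0)^2) = 5.0359
Total = 19.3236


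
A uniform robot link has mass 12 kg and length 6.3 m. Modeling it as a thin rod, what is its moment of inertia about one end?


I = (1/3) * m * L^2
= (1/3) * 12 * 6.3^2
= 0.333333 * 12 * 39.69
= 158.76 kg*m^2


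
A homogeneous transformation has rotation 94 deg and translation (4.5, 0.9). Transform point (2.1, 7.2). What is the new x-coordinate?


x' = cos(theta)*px - sin(theta)*py + tx
= -0.0698*2.1 - 0.9976*7.2 + 4.5
= -2.8289


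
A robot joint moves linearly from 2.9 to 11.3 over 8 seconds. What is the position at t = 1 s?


s = t/T = 1/8 = 0.125
p(t) = p0 + (pf-p0)*s
= 2.9 + (11.3 - 2.9) * 0.125
= 3.95


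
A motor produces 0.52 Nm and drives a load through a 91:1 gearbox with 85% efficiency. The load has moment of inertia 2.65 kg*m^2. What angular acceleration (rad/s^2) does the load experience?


tau_out = tau_motor * N * eta
= 0.52 * 91 * 0.85 = 40.222 Nm
alpha = tau_out / I = 40.222 / 2.65
= 15.1781 rad/s^2


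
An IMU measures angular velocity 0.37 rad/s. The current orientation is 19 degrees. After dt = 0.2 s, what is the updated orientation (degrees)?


delta_theta = w * dt = 0.37 * 0.2 = 0.074 rad
= 4.2399 deg
theta_new = 19 + 4.2399 = 23.2399 deg


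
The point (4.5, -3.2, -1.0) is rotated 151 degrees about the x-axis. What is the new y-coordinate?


Rotation about x-axis: y' = y*cos(theta) - z*sin(theta)
= -3.2 * -0.8746 - -1.0 * 0.4848
= 3.2836


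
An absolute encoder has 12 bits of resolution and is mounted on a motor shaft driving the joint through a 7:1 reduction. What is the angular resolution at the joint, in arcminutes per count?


counts = 2^12 = 4096
effective counts at joint = 4096 * 7 = 28672
resolution = 360*60 / 28672
= 0.7533 arcmin/count


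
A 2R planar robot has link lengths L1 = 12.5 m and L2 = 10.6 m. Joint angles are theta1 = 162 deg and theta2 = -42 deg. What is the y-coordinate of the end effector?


Convert angles to radians: theta1 = 2.8274, theta2 = -0.733
y = L1*sin(theta1) + L2*sin(theta1+theta2)
y = 3.8627 + 9.1799
y = 13.0426


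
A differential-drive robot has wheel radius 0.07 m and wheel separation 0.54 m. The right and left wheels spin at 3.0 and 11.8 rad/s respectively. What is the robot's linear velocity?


vR = r*wR = 0.07*3.0 = 0.21 m/s
vL = r*wL = 0.07*11.8 = 0.826 m/s
v = (vR+vL)/2 = 0.518 m/s
omega = (vR-vL)/L = -1.1407 rad/s
linear velocity = 0.518 m/s


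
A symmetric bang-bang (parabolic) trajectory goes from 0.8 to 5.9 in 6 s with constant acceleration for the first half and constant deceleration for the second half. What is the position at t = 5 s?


Symmetric rest-to-rest: each phase covers (pf-p0)/2 in time T/2. 0.5*a*(T/2)^2 = (pf-p0)/2 => a = 4*(pf-p0)/T^2
a = 4*(5.9-0.8)/6^2 = 0.5667
t = 5 is in the deceleration phase (t > T/2).
p = pf - 0.5*a*(T-t)^2 = 5.9 - 0.5*0.5667*1^2
= 5.6167


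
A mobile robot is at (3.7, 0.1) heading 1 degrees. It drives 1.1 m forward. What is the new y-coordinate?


y_new = y0 + d*sin(theta)
= 0.1 + 1.1*sin(1)
= 0.1 + 0.0192
= 0.1192


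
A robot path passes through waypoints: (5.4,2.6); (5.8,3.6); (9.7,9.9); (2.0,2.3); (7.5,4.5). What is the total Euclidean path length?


Segment lengths:
  seg1 = sqrt((0.4)^2 + (1.0)^2) = 1.077
  seg2 = sqrt((3.9)^2 + (6.3)^2) = 7.4095
  seg3 = sqrt((-7.7)^2 + (-7.6)^2) = 10.819
  seg4 = sqrt((5.5)^2 + (2.2)^2) = 5.9237
Total = 25.2291


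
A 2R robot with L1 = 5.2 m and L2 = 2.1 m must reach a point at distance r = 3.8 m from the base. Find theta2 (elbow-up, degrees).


cos(theta2) = (r^2 - L1^2 - L2^2) / (2*L1*L2)
cos(theta2) = (14.44 - 27.04 - 4.41) / 21.84
cos(theta2) = -0.778846
theta2 = 141.1551 degrees


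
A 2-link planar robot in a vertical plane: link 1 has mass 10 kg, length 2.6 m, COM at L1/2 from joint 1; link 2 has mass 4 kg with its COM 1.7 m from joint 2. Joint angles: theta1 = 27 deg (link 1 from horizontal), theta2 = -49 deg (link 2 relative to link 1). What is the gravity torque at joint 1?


Horizontal distance from joint 1 to link-1 COM:
  x_c1 = (L1/2)*cos(t1) = 1.3 * 0.891 = 1.1583 m
Horizontal distance from joint 1 to link-2 COM:
  x_c2 = L1*cos(t1) + Lc2*cos(t1+t2)
       = 2.6*0.891 + 1.7*0.9272 = 3.8928 m
tau1 = m1*g*x_c1 + m2*g*x_c2
     = 10*9.81*1.1583 + 4*9.81*3.8928
     = 113.6301 + 152.7546
     = 266.3847 Nm


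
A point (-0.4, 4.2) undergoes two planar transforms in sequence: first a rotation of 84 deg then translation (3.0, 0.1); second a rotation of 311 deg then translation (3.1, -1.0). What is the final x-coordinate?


After transform 1:
x1 = cos(84)*-0.4 - sin(84)*4.2 + 3.0 = -1.2188
y1 = sin(84)*-0.4 + cos(84)*4.2 + 0.1 = 0.1412
After transform 2:
x2 = cos(311)*-1.2188 - sin(311)*0.1412 + 3.1
= 2.407


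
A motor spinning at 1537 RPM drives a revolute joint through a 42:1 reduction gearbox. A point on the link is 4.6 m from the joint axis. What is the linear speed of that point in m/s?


omega_motor = 1537 * 2*pi/60 = 160.9543 rad/s
omega_joint = omega_motor / 42 = 3.8322 rad/s
v = omega_joint * r = 3.8322 * 4.6
= 17.6283 m/s


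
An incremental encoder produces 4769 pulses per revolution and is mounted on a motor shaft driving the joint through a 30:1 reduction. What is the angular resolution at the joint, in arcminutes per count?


counts per rev = 4769
effective counts at joint = 4769 * 30 = 143070
resolution = 360*60 / 143070
= 0.151 arcmin/count


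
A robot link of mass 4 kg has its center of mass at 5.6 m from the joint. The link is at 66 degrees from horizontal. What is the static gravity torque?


tau = m*g*L*cos(angle)
= 4 * 9.81 * 5.6 * cos(66 deg)
= 4 * 9.81 * 5.6 * 0.4067
= 89.3779 Nm


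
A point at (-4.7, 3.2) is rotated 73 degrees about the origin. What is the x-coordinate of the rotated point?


x' = x*cos(theta) - y*sin(theta)
cos(73 deg) = 0.2924, sin(73 deg) = 0.9563
x' = -4.7 * 0.2924 - 3.2 * 0.9563
= -1.3741 - 3.0602
= -4.4343


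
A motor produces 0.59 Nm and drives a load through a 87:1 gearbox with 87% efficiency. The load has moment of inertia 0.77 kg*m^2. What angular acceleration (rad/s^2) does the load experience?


tau_out = tau_motor * N * eta
= 0.59 * 87 * 0.87 = 44.6571 Nm
alpha = tau_out / I = 44.6571 / 0.77
= 57.9962 rad/s^2


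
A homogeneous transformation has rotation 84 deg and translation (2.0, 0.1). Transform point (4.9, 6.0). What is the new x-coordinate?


x' = cos(theta)*px - sin(theta)*py + tx
= 0.1045*4.9 - 0.9945*6.0 + 2.0
= -3.4549


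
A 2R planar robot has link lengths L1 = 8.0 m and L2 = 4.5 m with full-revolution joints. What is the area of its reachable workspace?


r_max = L1 + L2 = 12.5 m
r_min = |L1 - L2| = 3.5 m
Area = pi*(r_max^2 - r_min^2)
= pi*(156.25 - 12.25)
= pi * 144.0
= 452.3893 m^2


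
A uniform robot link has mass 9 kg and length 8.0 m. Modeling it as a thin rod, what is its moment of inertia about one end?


I = (1/3) * m * L^2
= (1/3) * 9 * 8.0^2
= 0.333333 * 9 * 64.0
= 192.0 kg*m^2


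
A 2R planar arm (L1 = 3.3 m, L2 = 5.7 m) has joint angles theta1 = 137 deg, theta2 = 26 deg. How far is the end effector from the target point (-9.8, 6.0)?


End effector via forward kinematics:
x = L1*cos(t1) + L2*cos(t1+t2) = -7.8644
y = L1*sin(t1) + L2*sin(t1+t2) = 3.9171
Distance to target:
d = sqrt((-9.8 - -7.8644)^2 + (6.0 - 3.9171)^2)
= sqrt(3.7465 + 4.3384)
= 2.8434 m


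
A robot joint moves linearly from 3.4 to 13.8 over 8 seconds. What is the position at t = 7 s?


s = t/T = 7/8 = 0.875
p(t) = p0 + (pf-p0)*s
= 3.4 + (13.8 - 3.4) * 0.875
= 12.5


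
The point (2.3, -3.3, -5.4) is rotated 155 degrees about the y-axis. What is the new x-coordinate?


Rotation about y-axis: x' = x*cos(theta) + z*sin(theta)
= 2.3 * -0.9063 + -5.4 * 0.4226
= -4.3666


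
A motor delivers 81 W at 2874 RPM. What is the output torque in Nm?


omega = 2874 * 2*pi/60 = 300.9646 rad/s
tau = P / omega = 81 / 300.9646
= 0.2691 Nm


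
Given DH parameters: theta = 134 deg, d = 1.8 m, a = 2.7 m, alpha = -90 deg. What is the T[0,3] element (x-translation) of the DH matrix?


T[0,3] = a * cos(theta)
= 2.7 * cos(134 deg)
= 2.7 * -0.6947
= -1.8756


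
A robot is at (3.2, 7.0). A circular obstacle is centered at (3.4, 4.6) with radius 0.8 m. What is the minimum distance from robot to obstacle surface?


center_dist = sqrt((3.2-3.4)^2 + (7.0-4.6)^2)
= sqrt(0.04 + 5.76)
= 2.4083
min_dist = center_dist - radius = 2.4083 - 0.8 = 1.6083 m


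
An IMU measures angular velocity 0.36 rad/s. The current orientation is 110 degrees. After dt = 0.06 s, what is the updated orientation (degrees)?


delta_theta = w * dt = 0.36 * 0.06 = 0.0216 rad
= 1.2376 deg
theta_new = 110 + 1.2376 = 111.2376 deg


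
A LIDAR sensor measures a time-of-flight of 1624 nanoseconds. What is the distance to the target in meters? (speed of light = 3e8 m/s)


tof = 1624 ns = 1.624e-06 s
dist = c * tof / 2
= 3e8 * 1.624e-06 / 2
= 243.6 m


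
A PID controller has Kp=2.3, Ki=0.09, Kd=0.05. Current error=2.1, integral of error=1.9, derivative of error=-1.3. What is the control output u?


u = Kp*e + Ki*int(e) + Kd*de/dt
= 2.3*2.1 + 0.09*1.9 + 0.05*(-1.3)
= 4.83 + 0.171 + -0.065
= 4.936


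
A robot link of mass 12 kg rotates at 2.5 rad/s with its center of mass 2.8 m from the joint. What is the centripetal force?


F = m * omega^2 * r
= 12 * 2.5^2 * 2.8
= 12 * 6.25 * 2.8
= 210.0 N


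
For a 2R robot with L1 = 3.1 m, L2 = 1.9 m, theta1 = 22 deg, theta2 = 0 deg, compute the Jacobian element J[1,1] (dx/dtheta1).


J[1,1] = -L1*sin(t1) - L2*sin(t1+t2)
= -3.1*sin(22) - 1.9*sin(22)
= -1.873


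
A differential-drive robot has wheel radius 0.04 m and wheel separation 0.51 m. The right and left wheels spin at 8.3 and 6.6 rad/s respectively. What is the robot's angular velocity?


vR = r*wR = 0.04*8.3 = 0.332 m/s
vL = r*wL = 0.04*6.6 = 0.264 m/s
v = (vR+vL)/2 = 0.298 m/s
omega = (vR-vL)/L = 0.1333 rad/s
angular velocity = 0.1333 rad/s


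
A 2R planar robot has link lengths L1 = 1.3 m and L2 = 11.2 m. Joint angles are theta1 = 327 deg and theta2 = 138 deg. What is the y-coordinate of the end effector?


Convert angles to radians: theta1 = 5.7072, theta2 = 2.4086
y = L1*sin(theta1) + L2*sin(theta1+theta2)
y = -0.708 + 10.8184
y = 10.1103


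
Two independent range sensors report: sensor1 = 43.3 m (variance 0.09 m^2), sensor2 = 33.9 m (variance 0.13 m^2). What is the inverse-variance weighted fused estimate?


w1 = (1/var1) / (1/var1 + 1/var2)
   = 11.1111 / (11.1111 + 7.6923) = 0.5909
w2 = 1 - w1 = 0.4091
fused = w1*s1 + w2*s2 = 25.5864 + 13.8682
= 39.4545 m


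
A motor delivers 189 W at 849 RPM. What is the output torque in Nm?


omega = 849 * 2*pi/60 = 88.9071 rad/s
tau = P / omega = 189 / 88.9071
= 2.1258 Nm


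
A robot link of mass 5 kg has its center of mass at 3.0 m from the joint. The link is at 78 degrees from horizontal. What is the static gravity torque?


tau = m*g*L*cos(angle)
= 5 * 9.81 * 3.0 * cos(78 deg)
= 5 * 9.81 * 3.0 * 0.2079
= 30.5942 Nm


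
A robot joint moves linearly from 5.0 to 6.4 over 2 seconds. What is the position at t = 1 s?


s = t/T = 1/2 = 0.5
p(t) = p0 + (pf-p0)*s
= 5.0 + (6.4 - 5.0) * 0.5
= 5.7


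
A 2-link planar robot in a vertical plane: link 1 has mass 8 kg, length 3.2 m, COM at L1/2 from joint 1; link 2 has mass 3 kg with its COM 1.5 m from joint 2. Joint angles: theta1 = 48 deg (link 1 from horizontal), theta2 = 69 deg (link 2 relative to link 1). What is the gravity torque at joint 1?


Horizontal distance from joint 1 to link-1 COM:
  x_c1 = (L1/2)*cos(t1) = 1.6 * 0.6691 = 1.0706 m
Horizontal distance from joint 1 to link-2 COM:
  x_c2 = L1*cos(t1) + Lc2*cos(t1+t2)
       = 3.2*0.6691 + 1.5*-0.454 = 1.4602 m
tau1 = m1*g*x_c1 + m2*g*x_c2
     = 8*9.81*1.0706 + 3*9.81*1.4602
     = 84.0214 + 42.9746
     = 126.996 Nm


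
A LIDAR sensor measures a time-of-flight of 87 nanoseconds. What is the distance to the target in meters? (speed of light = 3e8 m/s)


tof = 87 ns = 8.7e-08 s
dist = c * tof / 2
= 3e8 * 8.7e-08 / 2
= 13.05 m


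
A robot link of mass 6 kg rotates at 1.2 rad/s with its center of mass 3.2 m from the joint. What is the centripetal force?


F = m * omega^2 * r
= 6 * 1.2^2 * 3.2
= 6 * 1.44 * 3.2
= 27.648 N


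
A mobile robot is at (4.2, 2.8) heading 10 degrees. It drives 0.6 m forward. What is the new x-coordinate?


x_new = x0 + d*cos(theta)
= 4.2 + 0.6*cos(10)
= 4.2 + 0.5909
= 4.7909


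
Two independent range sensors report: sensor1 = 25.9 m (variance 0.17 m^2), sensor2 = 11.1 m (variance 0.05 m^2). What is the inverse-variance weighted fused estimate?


w1 = (1/var1) / (1/var1 + 1/var2)
   = 5.8824 / (5.8824 + 20.0) = 0.2273
w2 = 1 - w1 = 0.7727
fused = w1*s1 + w2*s2 = 5.8864 + 8.5773
= 14.4636 m


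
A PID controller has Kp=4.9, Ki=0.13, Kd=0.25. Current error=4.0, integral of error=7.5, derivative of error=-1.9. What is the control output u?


u = Kp*e + Ki*int(e) + Kd*de/dt
= 4.9*4.0 + 0.13*7.5 + 0.25*(-1.9)
= 19.6 + 0.975 + -0.475
= 20.1


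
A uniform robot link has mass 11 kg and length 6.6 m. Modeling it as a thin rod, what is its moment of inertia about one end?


I = (1/3) * m * L^2
= (1/3) * 11 * 6.6^2
= 0.333333 * 11 * 43.56
= 159.72 kg*m^2


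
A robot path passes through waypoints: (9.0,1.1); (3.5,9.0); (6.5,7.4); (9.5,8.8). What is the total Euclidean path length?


Segment lengths:
  seg1 = sqrt((-5.5)^2 + (7.9)^2) = 9.626
  seg2 = sqrt((3.0)^2 + (-1.6)^2) = 3.4
  seg3 = sqrt((3.0)^2 + (1.4)^2) = 3.3106
Total = 16.3366


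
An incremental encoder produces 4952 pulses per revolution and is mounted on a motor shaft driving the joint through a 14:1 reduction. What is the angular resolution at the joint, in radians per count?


counts per rev = 4952
effective counts at joint = 4952 * 14 = 69328
resolution = 2*pi / 69328
= 9.0630e-05 rad/count


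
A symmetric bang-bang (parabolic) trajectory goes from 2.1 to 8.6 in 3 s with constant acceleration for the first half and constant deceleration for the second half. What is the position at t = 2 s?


Symmetric rest-to-rest: each phase covers (pf-p0)/2 in time T/2. 0.5*a*(T/2)^2 = (pf-p0)/2 => a = 4*(pf-p0)/T^2
a = 4*(8.6-2.1)/3^2 = 2.8889
t = 2 is in the deceleration phase (t > T/2).
p = pf - 0.5*a*(T-t)^2 = 8.6 - 0.5*2.8889*1^2
= 7.1556


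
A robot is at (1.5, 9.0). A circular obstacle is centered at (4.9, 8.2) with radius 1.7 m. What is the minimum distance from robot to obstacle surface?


center_dist = sqrt((1.5-4.9)^2 + (9.0-8.2)^2)
= sqrt(11.56 + 0.64)
= 3.4928
min_dist = center_dist - radius = 3.4928 - 1.7 = 1.7928 m


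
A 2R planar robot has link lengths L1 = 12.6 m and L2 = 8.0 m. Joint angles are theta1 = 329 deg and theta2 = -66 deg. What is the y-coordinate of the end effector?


Convert angles to radians: theta1 = 5.7421, theta2 = -1.1519
y = L1*sin(theta1) + L2*sin(theta1+theta2)
y = -6.4895 + -7.9404
y = -14.4298


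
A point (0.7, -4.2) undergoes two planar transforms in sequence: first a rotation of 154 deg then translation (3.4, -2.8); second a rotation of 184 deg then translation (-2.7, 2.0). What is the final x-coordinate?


After transform 1:
x1 = cos(154)*0.7 - sin(154)*-4.2 + 3.4 = 4.612
y1 = sin(154)*0.7 + cos(154)*-4.2 + -2.8 = 1.2818
After transform 2:
x2 = cos(184)*4.612 - sin(184)*1.2818 + -2.7
= -7.2114


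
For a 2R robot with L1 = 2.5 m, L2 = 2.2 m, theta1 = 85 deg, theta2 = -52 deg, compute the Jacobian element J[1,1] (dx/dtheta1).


J[1,1] = -L1*sin(t1) - L2*sin(t1+t2)
= -2.5*sin(85) - 2.2*sin(33)
= -3.6887


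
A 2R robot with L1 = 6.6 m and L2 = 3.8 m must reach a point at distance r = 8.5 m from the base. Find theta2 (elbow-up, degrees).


cos(theta2) = (r^2 - L1^2 - L2^2) / (2*L1*L2)
cos(theta2) = (72.25 - 43.56 - 14.44) / 50.16
cos(theta2) = 0.284091
theta2 = 73.4955 degrees


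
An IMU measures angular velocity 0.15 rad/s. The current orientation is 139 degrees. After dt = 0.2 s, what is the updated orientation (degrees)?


delta_theta = w * dt = 0.15 * 0.2 = 0.03 rad
= 1.7189 deg
theta_new = 139 + 1.7189 = 140.7189 deg


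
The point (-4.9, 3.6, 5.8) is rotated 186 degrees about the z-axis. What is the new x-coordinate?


Rotation about z-axis: x' = x*cos(theta) - y*sin(theta)
= -4.9 * -0.9945 - 3.6 * -0.1045
= 5.2495


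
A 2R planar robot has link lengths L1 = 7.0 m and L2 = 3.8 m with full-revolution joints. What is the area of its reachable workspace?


r_max = L1 + L2 = 10.8 m
r_min = |L1 - L2| = 3.2 m
Area = pi*(r_max^2 - r_min^2)
= pi*(116.64 - 10.24)
= pi * 106.4
= 334.2655 m^2


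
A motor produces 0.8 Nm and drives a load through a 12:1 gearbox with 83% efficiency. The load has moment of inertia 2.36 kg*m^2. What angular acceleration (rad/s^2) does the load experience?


tau_out = tau_motor * N * eta
= 0.8 * 12 * 0.83 = 7.968 Nm
alpha = tau_out / I = 7.968 / 2.36
= 3.3763 rad/s^2


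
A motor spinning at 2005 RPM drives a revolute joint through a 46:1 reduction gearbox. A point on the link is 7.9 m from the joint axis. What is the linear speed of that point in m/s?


omega_motor = 2005 * 2*pi/60 = 209.9631 rad/s
omega_joint = omega_motor / 46 = 4.5644 rad/s
v = omega_joint * r = 4.5644 * 7.9
= 36.0589 m/s


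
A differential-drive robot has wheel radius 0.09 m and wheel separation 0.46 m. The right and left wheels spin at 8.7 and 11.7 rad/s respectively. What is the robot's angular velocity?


vR = r*wR = 0.09*8.7 = 0.783 m/s
vL = r*wL = 0.09*11.7 = 1.053 m/s
v = (vR+vL)/2 = 0.918 m/s
omega = (vR-vL)/L = -0.587 rad/s
angular velocity = -0.587 rad/s


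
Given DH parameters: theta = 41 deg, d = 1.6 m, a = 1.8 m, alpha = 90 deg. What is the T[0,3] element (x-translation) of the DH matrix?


T[0,3] = a * cos(theta)
= 1.8 * cos(41 deg)
= 1.8 * 0.7547
= 1.3585


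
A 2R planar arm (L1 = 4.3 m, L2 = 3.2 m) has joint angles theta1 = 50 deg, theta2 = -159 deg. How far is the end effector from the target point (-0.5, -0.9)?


End effector via forward kinematics:
x = L1*cos(t1) + L2*cos(t1+t2) = 1.7222
y = L1*sin(t1) + L2*sin(t1+t2) = 0.2683
Distance to target:
d = sqrt((-0.5 - 1.7222)^2 + (-0.9 - 0.2683)^2)
= sqrt(4.938 + 1.365)
= 2.5106 m


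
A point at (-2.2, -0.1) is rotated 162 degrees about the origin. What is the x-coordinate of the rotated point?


x' = x*cos(theta) - y*sin(theta)
cos(162 deg) = -0.9511, sin(162 deg) = 0.309
x' = -2.2 * -0.9511 - -0.1 * 0.309
= 2.0923 - -0.0309
= 2.1232


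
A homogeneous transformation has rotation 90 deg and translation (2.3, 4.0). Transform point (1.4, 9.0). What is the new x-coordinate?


x' = cos(theta)*px - sin(theta)*py + tx
= 0.0*1.4 - 1.0*9.0 + 2.3
= -6.7


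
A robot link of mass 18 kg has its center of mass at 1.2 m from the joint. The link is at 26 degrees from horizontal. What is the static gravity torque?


tau = m*g*L*cos(angle)
= 18 * 9.81 * 1.2 * cos(26 deg)
= 18 * 9.81 * 1.2 * 0.8988
= 190.4509 Nm


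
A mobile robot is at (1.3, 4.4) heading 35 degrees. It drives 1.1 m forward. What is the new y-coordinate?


y_new = y0 + d*sin(theta)
= 4.4 + 1.1*sin(35)
= 4.4 + 0.6309
= 5.0309


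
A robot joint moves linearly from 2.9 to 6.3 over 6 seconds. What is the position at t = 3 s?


s = t/T = 3/6 = 0.5
p(t) = p0 + (pf-p0)*s
= 2.9 + (6.3 - 2.9) * 0.5
= 4.6


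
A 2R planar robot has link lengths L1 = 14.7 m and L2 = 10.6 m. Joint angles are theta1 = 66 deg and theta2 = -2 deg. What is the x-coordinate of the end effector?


Convert angles to radians: theta1 = 1.1519, theta2 = -0.0349
x = L1*cos(theta1) + L2*cos(theta1+theta2)
x = 5.979 + 4.6467
x = 10.6258


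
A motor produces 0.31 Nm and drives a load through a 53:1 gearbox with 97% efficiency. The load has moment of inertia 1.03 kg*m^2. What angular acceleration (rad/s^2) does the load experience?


tau_out = tau_motor * N * eta
= 0.31 * 53 * 0.97 = 15.9371 Nm
alpha = tau_out / I = 15.9371 / 1.03
= 15.4729 rad/s^2


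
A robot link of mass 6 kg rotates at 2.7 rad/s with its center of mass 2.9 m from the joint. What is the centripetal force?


F = m * omega^2 * r
= 6 * 2.7^2 * 2.9
= 6 * 7.29 * 2.9
= 126.846 N


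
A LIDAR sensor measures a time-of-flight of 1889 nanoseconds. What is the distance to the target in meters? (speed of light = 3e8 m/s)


tof = 1889 ns = 1.889e-06 s
dist = c * tof / 2
= 3e8 * 1.889e-06 / 2
= 283.35 m


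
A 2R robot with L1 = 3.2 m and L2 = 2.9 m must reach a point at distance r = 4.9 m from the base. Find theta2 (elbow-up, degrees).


cos(theta2) = (r^2 - L1^2 - L2^2) / (2*L1*L2)
cos(theta2) = (24.01 - 10.24 - 8.41) / 18.56
cos(theta2) = 0.288793
theta2 = 73.2143 degrees


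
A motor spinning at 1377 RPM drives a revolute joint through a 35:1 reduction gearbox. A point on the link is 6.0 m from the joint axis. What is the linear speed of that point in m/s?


omega_motor = 1377 * 2*pi/60 = 144.1991 rad/s
omega_joint = omega_motor / 35 = 4.12 rad/s
v = omega_joint * r = 4.12 * 6.0
= 24.7198 m/s


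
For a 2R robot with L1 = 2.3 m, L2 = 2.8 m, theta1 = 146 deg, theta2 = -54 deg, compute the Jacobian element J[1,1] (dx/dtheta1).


J[1,1] = -L1*sin(t1) - L2*sin(t1+t2)
= -2.3*sin(146) - 2.8*sin(92)
= -4.0844


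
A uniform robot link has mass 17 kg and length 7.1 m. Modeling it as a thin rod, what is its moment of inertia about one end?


I = (1/3) * m * L^2
= (1/3) * 17 * 7.1^2
= 0.333333 * 17 * 50.41
= 285.6567 kg*m^2


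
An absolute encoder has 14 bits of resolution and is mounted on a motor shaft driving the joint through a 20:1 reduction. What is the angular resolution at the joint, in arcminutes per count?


counts = 2^14 = 16384
effective counts at joint = 16384 * 20 = 327680
resolution = 360*60 / 327680
= 0.0659 arcmin/count


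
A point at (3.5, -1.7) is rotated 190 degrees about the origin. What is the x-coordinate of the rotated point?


x' = x*cos(theta) - y*sin(theta)
cos(190 deg) = -0.9848, sin(190 deg) = -0.1736
x' = 3.5 * -0.9848 - -1.7 * -0.1736
= -3.4468 - 0.2952
= -3.742


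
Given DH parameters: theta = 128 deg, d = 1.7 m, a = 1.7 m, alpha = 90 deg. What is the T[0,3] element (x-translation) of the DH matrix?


T[0,3] = a * cos(theta)
= 1.7 * cos(128 deg)
= 1.7 * -0.6157
= -1.0466


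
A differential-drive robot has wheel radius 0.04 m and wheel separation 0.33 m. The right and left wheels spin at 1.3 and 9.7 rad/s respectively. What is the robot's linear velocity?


vR = r*wR = 0.04*1.3 = 0.052 m/s
vL = r*wL = 0.04*9.7 = 0.388 m/s
v = (vR+vL)/2 = 0.22 m/s
omega = (vR-vL)/L = -1.0182 rad/s
linear velocity = 0.22 m/s


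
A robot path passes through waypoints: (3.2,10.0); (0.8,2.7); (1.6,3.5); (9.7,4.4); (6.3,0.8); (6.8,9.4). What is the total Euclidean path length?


Segment lengths:
  seg1 = sqrt((-2.4)^2 + (-7.3)^2) = 7.6844
  seg2 = sqrt((0.8)^2 + (0.8)^2) = 1.1314
  seg3 = sqrt((8.1)^2 + (0.9)^2) = 8.1498
  seg4 = sqrt((-3.4)^2 + (-3.6)^2) = 4.9518
  seg5 = sqrt((0.5)^2 + (8.6)^2) = 8.6145
Total = 30.5319


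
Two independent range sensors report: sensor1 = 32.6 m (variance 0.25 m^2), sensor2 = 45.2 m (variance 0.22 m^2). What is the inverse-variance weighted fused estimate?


w1 = (1/var1) / (1/var1 + 1/var2)
   = 4.0 / (4.0 + 4.5455) = 0.4681
w2 = 1 - w1 = 0.5319
fused = w1*s1 + w2*s2 = 15.2596 + 24.0426
= 39.3021 m


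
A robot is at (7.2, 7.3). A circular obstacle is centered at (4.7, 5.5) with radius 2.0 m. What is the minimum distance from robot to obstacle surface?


center_dist = sqrt((7.2-4.7)^2 + (7.3-5.5)^2)
= sqrt(6.25 + 3.24)
= 3.0806
min_dist = center_dist - radius = 3.0806 - 2.0 = 1.0806 m


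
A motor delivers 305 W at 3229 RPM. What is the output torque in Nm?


omega = 3229 * 2*pi/60 = 338.1401 rad/s
tau = P / omega = 305 / 338.1401
= 0.902 Nm


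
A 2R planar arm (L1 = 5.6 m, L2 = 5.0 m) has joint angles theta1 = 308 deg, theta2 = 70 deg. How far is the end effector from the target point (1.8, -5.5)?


End effector via forward kinematics:
x = L1*cos(t1) + L2*cos(t1+t2) = 8.203
y = L1*sin(t1) + L2*sin(t1+t2) = -2.8678
Distance to target:
d = sqrt((1.8 - 8.203)^2 + (-5.5 - -2.8678)^2)
= sqrt(40.9982 + 6.9286)
= 6.9229 m


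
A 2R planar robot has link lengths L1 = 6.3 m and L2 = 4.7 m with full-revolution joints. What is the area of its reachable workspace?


r_max = L1 + L2 = 11.0 m
r_min = |L1 - L2| = 1.6 m
Area = pi*(r_max^2 - r_min^2)
= pi*(121.0 - 2.56)
= pi * 118.44
= 372.0902 m^2


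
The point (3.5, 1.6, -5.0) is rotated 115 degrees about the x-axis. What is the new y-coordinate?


Rotation about x-axis: y' = y*cos(theta) - z*sin(theta)
= 1.6 * -0.4226 - -5.0 * 0.9063
= 3.8553


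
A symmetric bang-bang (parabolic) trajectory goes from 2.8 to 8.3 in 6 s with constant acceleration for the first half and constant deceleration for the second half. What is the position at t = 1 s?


Symmetric rest-to-rest: each phase covers (pf-p0)/2 in time T/2. 0.5*a*(T/2)^2 = (pf-p0)/2 => a = 4*(pf-p0)/T^2
a = 4*(8.3-2.8)/6^2 = 0.6111
t = 1 is in the acceleration phase (t <= T/2).
p = p0 + 0.5*a*t^2 = 2.8 + 0.5*0.6111*1^2
= 3.1056
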